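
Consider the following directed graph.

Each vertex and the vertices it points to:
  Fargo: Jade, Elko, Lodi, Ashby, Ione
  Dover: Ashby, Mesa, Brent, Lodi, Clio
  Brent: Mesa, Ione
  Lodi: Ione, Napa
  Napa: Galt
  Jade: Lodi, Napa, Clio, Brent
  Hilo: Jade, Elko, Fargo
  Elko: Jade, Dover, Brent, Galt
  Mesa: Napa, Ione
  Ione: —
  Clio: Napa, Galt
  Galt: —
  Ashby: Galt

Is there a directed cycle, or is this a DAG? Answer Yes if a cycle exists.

DFS with white/gray/black marking, starting from Jade:
Jade gray
  Lodi gray
    Ione gray
    Ione black
    Napa gray
      Galt gray
      Galt black
    Napa black
  Lodi black
  Jade→Napa: Napa black — skip
  Clio gray
    Clio→Napa: Napa black — skip
    Clio→Galt: Galt black — skip
  Clio black
  Brent gray
    Mesa gray
      Mesa→Napa: Napa black — skip
      Mesa→Ione: Ione black — skip
    Mesa black
    Brent→Ione: Ione black — skip
  Brent black
Jade black
Fargo gray
  Fargo→Jade: Jade black — skip
  Elko gray
    Elko→Jade: Jade black — skip
    Dover gray
      Ashby gray
        Ashby→Galt: Galt black — skip
      Ashby black
      Dover→Mesa: Mesa black — skip
      Dover→Brent: Brent black — skip
      Dover→Lodi: Lodi black — skip
      Dover→Clio: Clio black — skip
    Dover black
    Elko→Brent: Brent black — skip
    Elko→Galt: Galt black — skip
  Elko black
  Fargo→Lodi: Lodi black — skip
  Fargo→Ashby: Ashby black — skip
  Fargo→Ione: Ione black — skip
Fargo black
Hilo gray
  Hilo→Jade: Jade black — skip
  Hilo→Elko: Elko black — skip
  Hilo→Fargo: Fargo black — skip
Hilo black
Every edge goes to a white or black vertex — no back edge, so the graph is acyclic.

No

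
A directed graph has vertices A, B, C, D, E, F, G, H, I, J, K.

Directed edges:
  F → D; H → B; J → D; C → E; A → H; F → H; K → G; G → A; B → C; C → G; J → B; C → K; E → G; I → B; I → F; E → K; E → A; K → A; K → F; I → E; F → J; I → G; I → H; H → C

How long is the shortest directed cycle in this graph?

4

For each vertex v, BFS finds the shortest path from v back to v.
The shortest such closed walk is F → H → C → K → F, length 4.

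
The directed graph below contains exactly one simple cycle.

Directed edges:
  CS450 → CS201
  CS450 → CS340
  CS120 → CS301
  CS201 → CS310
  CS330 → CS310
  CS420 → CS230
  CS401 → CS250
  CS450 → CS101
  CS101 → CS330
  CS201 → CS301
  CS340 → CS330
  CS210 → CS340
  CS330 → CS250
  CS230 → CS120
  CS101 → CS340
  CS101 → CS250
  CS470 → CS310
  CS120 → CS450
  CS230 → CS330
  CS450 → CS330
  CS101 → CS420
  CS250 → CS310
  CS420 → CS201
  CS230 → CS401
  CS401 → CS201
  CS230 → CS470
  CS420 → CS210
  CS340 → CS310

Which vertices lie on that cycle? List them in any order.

DFS with gray/black marking from CS101:
CS101 gray
  CS420 gray
    CS201 gray
      CS310 gray
      CS310 black
      CS301 gray
      CS301 black
    CS201 black
    CS210 gray
      CS340 gray
        CS340→CS310: CS310 black — skip
        CS330 gray
          CS330→CS310: CS310 black — skip
          CS250 gray
            CS250→CS310: CS310 black — skip
          CS250 black
        CS330 black
      CS340 black
    CS210 black
    CS230 gray
      CS470 gray
        CS470→CS310: CS310 black — skip
      CS470 black
      CS230→CS330: CS330 black — skip
      CS120 gray
        CS120→CS301: CS301 black — skip
        CS450 gray
          CS450→CS340: CS340 black — skip
          CS450→CS330: CS330 black — skip
          CS450→CS201: CS201 black — skip
          CS450→CS101: CS101 is gray → back edge
Back edge closes the cycle CS101 → CS420 → CS230 → CS120 → CS450 → CS101; its vertices are {CS101, CS120, CS230, CS420, CS450}.

CS101, CS120, CS230, CS420, CS450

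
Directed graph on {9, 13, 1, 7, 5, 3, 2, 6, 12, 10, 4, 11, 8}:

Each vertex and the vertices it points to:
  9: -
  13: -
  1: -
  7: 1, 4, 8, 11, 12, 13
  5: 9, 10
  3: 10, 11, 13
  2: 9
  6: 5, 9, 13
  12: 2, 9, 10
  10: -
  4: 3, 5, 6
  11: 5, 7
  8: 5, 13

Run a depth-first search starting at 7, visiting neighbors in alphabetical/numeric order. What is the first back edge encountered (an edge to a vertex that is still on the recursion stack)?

DFS from 7 (visiting neighbors in alphabetical/numeric order); mark gray on enter, black on exit:
7 gray
  1 gray
  1 black
  4 gray
    3 gray
      10 gray
      10 black
      11 gray
        5 gray
          9 gray
          9 black
          5→10: 10 black — skip
        5 black
        11→7: 7 is gray → back edge
First back edge: 11 → 7.

11→7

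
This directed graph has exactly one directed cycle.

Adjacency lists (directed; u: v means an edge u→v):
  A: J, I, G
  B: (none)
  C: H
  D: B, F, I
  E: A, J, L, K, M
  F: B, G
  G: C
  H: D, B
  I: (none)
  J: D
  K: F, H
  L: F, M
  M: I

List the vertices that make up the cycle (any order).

C, D, F, G, H

DFS with gray/black marking from G:
G gray
  C gray
    H gray
      D gray
        B gray
        B black
        F gray
          F→B: B black — skip
          F→G: G is gray → back edge
Back edge closes the cycle G → C → H → D → F → G; its vertices are {C, D, F, G, H}.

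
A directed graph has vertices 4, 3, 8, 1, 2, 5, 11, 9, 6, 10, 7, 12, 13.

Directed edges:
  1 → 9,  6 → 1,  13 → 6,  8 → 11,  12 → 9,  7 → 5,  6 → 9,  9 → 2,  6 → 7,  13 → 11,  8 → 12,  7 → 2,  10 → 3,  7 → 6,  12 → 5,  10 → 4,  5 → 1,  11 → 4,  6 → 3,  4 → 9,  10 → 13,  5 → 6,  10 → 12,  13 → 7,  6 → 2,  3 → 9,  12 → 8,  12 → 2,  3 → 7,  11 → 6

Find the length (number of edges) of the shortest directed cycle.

For each vertex v, BFS finds the shortest path from v back to v.
The shortest such closed walk is 12 → 8 → 12, length 2.

2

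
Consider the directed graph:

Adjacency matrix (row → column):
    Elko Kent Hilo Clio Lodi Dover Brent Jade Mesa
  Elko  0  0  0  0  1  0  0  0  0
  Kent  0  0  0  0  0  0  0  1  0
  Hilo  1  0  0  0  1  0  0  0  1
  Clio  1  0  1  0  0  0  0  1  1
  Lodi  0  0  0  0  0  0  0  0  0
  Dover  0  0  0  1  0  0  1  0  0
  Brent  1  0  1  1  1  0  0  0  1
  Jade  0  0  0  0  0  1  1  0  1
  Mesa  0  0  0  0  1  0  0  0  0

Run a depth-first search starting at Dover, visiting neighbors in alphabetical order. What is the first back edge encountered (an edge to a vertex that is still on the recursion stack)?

Jade->Brent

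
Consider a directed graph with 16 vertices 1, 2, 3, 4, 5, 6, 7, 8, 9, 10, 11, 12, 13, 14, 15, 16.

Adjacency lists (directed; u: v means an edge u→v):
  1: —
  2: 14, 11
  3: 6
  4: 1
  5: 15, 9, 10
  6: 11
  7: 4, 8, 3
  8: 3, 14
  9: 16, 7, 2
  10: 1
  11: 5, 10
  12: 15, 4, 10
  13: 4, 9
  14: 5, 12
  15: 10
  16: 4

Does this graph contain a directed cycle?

DFS with white/gray/black marking, starting from 10:
10 gray
  1 gray
  1 black
10 black
2 gray
  14 gray
    5 gray
      15 gray
        15→10: 10 black — skip
      15 black
      9 gray
        16 gray
          4 gray
            4→1: 1 black — skip
          4 black
        16 black
        7 gray
          7→4: 4 black — skip
          8 gray
            3 gray
              6 gray
                11 gray
                  11→5: 5 is gray → back edge
Back edge found, so a cycle exists: 5 → 9 → 7 → 8 → 3 → 6 → 11 → 5.

Yes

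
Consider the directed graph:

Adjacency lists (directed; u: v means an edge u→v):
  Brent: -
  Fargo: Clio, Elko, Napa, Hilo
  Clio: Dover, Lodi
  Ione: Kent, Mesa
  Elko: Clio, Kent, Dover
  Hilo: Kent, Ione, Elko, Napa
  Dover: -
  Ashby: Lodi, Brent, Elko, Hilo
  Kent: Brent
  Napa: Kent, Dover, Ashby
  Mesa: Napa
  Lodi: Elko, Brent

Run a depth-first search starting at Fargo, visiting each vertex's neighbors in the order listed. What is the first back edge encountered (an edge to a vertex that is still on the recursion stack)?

DFS from Fargo (visiting each vertex's neighbors in the order listed); mark gray on enter, black on exit:
Fargo gray
  Clio gray
    Dover gray
    Dover black
    Lodi gray
      Elko gray
        Elko→Clio: Clio is gray → back edge
First back edge: Elko → Clio.

Elko→Clio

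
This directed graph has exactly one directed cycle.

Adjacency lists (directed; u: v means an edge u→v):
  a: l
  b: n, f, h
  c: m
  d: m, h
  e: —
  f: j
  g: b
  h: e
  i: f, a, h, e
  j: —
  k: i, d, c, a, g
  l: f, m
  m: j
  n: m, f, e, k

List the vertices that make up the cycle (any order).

b, g, k, n

DFS with gray/black marking from k:
k gray
  i gray
    f gray
      j gray
      j black
    f black
    a gray
      l gray
        l→f: f black — skip
        m gray
          m→j: j black — skip
        m black
      l black
    a black
    h gray
      e gray
      e black
    h black
    i→e: e black — skip
  i black
  d gray
    d→m: m black — skip
    d→h: h black — skip
  d black
  c gray
    c→m: m black — skip
  c black
  k→a: a black — skip
  g gray
    b gray
      n gray
        n→m: m black — skip
        n→f: f black — skip
        n→e: e black — skip
        n→k: k is gray → back edge
Back edge closes the cycle k → g → b → n → k; its vertices are {b, g, k, n}.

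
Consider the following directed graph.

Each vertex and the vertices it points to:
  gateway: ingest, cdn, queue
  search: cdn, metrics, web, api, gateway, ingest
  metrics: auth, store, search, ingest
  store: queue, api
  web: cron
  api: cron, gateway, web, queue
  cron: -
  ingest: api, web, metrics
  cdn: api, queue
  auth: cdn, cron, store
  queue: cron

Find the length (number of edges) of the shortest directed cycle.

2

For each vertex v, BFS finds the shortest path from v back to v.
The shortest such closed walk is search → metrics → search, length 2.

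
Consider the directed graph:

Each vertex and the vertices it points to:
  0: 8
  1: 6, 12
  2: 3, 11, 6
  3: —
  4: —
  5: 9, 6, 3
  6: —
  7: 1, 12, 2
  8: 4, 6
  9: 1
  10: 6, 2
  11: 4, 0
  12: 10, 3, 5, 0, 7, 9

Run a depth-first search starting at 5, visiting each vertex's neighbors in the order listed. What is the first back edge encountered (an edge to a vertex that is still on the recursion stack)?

DFS from 5 (visiting each vertex's neighbors in the order listed); mark gray on enter, black on exit:
5 gray
  9 gray
    1 gray
      6 gray
      6 black
      12 gray
        10 gray
          10→6: 6 black — skip
          2 gray
            3 gray
            3 black
            11 gray
              4 gray
              4 black
              0 gray
                8 gray
                  8→4: 4 black — skip
                  8→6: 6 black — skip
                8 black
              0 black
            11 black
            2→6: 6 black — skip
          2 black
        10 black
        12→3: 3 black — skip
        12→5: 5 is gray → back edge
First back edge: 12 → 5.

12→5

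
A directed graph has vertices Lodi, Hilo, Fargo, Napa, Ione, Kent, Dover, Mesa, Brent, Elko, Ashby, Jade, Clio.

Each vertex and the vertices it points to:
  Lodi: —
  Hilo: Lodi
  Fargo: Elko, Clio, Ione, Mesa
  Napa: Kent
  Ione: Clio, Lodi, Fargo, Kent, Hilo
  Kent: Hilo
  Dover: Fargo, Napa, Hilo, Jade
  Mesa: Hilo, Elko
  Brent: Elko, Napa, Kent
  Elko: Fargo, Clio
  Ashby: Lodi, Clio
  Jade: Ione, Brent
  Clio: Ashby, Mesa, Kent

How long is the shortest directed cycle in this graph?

2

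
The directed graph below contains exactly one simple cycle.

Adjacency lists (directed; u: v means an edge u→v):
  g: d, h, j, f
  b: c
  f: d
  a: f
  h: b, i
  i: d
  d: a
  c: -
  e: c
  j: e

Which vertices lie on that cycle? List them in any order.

a, d, f

DFS with gray/black marking from f:
f gray
  d gray
    a gray
      a→f: f is gray → back edge
Back edge closes the cycle f → d → a → f; its vertices are {a, d, f}.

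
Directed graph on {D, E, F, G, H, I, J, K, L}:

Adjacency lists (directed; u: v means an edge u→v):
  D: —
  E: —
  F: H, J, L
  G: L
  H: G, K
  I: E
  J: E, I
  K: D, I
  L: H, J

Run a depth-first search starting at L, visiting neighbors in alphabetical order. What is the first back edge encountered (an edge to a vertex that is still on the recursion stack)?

G→L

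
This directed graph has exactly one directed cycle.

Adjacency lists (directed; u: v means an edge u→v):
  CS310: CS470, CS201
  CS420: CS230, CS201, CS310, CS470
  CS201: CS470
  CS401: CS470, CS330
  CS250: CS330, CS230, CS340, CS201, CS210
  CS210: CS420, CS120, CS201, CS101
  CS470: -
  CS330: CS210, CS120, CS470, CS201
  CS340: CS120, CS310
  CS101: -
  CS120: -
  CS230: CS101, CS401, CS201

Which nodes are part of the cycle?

CS210, CS230, CS330, CS401, CS420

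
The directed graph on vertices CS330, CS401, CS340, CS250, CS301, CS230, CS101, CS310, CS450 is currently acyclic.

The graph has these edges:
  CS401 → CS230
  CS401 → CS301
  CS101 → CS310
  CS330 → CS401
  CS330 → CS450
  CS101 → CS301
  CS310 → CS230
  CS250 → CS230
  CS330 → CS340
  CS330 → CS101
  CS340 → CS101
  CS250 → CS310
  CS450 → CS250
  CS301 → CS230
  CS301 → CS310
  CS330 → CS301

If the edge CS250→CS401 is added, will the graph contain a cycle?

No

Adding CS250→CS401 creates a cycle iff CS401 can already reach CS250.
Explore from CS401: no path reaches CS250. The graph stays acyclic.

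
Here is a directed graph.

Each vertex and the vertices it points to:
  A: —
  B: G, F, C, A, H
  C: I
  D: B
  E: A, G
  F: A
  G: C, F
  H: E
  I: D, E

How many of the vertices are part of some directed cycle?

A vertex is on a directed cycle iff it belongs to a strongly connected component of size ≥ 2 (or has a self-loop).
The vertices on cycles are {B, C, D, E, G, H, I} — 7 in total.

7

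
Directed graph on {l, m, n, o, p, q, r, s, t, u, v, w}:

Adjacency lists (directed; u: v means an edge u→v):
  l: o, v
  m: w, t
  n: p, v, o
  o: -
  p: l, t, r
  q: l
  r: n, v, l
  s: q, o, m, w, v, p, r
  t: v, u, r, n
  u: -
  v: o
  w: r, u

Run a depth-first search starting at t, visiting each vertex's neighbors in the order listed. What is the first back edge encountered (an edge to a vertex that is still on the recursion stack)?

p→t

DFS from t (visiting each vertex's neighbors in the order listed); mark gray on enter, black on exit:
t gray
  v gray
    o gray
    o black
  v black
  u gray
  u black
  r gray
    n gray
      p gray
        l gray
          l→o: o black — skip
          l→v: v black — skip
        l black
        p→t: t is gray → back edge
First back edge: p → t.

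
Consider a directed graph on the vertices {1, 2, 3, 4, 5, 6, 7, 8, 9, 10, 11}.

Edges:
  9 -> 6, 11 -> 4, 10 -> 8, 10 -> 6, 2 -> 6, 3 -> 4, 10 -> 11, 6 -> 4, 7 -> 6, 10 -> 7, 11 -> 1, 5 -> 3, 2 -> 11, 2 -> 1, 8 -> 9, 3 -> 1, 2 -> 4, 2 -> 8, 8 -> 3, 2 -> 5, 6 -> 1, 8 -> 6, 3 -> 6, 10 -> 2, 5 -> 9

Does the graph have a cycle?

DFS with white/gray/black marking, starting from 10:
10 gray
  2 gray
    5 gray
      3 gray
        1 gray
        1 black
        6 gray
          4 gray
          4 black
          6→1: 1 black — skip
        6 black
        3→4: 4 black — skip
      3 black
      9 gray
        9→6: 6 black — skip
      9 black
    5 black
    2→1: 1 black — skip
    2→6: 6 black — skip
    2→4: 4 black — skip
    8 gray
      8→9: 9 black — skip
      8→6: 6 black — skip
      8→3: 3 black — skip
    8 black
    11 gray
      11→1: 1 black — skip
      11→4: 4 black — skip
    11 black
  2 black
  7 gray
    7→6: 6 black — skip
  7 black
  10→11: 11 black — skip
  10→8: 8 black — skip
  10→6: 6 black — skip
10 black
Every edge goes to a white or black vertex — no back edge, so the graph is acyclic.

No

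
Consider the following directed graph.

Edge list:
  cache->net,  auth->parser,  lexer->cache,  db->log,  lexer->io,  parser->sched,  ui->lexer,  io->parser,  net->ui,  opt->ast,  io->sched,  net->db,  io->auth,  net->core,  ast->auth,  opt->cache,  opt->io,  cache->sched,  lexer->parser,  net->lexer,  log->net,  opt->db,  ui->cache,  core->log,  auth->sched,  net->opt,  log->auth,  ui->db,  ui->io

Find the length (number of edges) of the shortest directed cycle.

3

For each vertex v, BFS finds the shortest path from v back to v.
The shortest such closed walk is net → db → log → net, length 3.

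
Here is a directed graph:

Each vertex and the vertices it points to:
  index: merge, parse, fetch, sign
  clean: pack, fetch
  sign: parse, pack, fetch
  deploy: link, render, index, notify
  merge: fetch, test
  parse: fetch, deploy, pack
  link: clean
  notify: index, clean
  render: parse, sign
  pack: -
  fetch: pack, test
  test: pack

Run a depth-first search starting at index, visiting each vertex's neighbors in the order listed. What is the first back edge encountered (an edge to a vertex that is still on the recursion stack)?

render→parse

DFS from index (visiting each vertex's neighbors in the order listed); mark gray on enter, black on exit:
index gray
  merge gray
    fetch gray
      pack gray
      pack black
      test gray
        test→pack: pack black — skip
      test black
    fetch black
    merge→test: test black — skip
  merge black
  parse gray
    parse→fetch: fetch black — skip
    deploy gray
      link gray
        clean gray
          clean→pack: pack black — skip
          clean→fetch: fetch black — skip
        clean black
      link black
      render gray
        render→parse: parse is gray → back edge
First back edge: render → parse.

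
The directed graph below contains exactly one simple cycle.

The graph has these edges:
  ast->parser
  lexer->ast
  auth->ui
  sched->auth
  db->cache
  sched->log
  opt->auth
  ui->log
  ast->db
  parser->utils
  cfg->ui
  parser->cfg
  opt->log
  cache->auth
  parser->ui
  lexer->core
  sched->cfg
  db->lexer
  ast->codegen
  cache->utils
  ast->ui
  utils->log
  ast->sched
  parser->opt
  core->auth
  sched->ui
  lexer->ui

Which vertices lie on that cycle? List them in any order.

db, ast, lexer

DFS with gray/black marking from ast:
ast gray
  sched gray
    log gray
    log black
    auth gray
      ui gray
        ui→log: log black — skip
      ui black
    auth black
    cfg gray
      cfg→ui: ui black — skip
    cfg black
    sched→ui: ui black — skip
  sched black
  codegen gray
  codegen black
  ast→ui: ui black — skip
  db gray
    lexer gray
      core gray
        core→auth: auth black — skip
      core black
      lexer→ast: ast is gray → back edge
Back edge closes the cycle ast → db → lexer → ast; its vertices are {db, ast, lexer}.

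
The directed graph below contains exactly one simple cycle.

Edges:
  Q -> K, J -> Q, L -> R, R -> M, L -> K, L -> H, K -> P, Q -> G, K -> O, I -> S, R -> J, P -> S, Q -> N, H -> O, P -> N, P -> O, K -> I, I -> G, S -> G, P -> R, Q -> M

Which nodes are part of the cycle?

DFS with gray/black marking from R:
R gray
  M gray
  M black
  J gray
    Q gray
      Q→M: M black — skip
      N gray
      N black
      G gray
      G black
      K gray
        I gray
          I→G: G black — skip
          S gray
            S→G: G black — skip
          S black
        I black
        O gray
        O black
        P gray
          P→S: S black — skip
          P→N: N black — skip
          P→R: R is gray → back edge
Back edge closes the cycle R → J → Q → K → P → R; its vertices are {J, K, P, Q, R}.

J, K, P, Q, R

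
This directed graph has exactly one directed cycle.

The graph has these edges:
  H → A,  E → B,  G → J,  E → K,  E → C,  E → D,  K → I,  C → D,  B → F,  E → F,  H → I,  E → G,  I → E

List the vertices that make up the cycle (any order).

E, I, K

DFS with gray/black marking from I:
I gray
  E gray
    B gray
      F gray
      F black
    B black
    G gray
      J gray
      J black
    G black
    D gray
    D black
    E→F: F black — skip
    K gray
      K→I: I is gray → back edge
Back edge closes the cycle I → E → K → I; its vertices are {E, I, K}.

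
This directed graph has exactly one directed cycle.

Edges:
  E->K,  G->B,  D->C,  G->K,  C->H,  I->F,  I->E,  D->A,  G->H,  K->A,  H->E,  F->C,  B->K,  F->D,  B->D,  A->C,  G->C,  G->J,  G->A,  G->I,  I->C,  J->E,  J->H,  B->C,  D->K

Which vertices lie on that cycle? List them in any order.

DFS with gray/black marking from H:
H gray
  E gray
    K gray
      A gray
        C gray
          C→H: H is gray → back edge
Back edge closes the cycle H → E → K → A → C → H; its vertices are {A, C, E, H, K}.

A, C, E, H, K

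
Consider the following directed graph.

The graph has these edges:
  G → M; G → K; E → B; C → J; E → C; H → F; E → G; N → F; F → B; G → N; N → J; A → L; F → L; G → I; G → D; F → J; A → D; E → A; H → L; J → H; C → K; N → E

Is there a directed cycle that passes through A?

No

A lies on a cycle iff there is a path from A back to itself.
Exploring from A, it never reaches itself; equivalently, its strongly connected component is a singleton.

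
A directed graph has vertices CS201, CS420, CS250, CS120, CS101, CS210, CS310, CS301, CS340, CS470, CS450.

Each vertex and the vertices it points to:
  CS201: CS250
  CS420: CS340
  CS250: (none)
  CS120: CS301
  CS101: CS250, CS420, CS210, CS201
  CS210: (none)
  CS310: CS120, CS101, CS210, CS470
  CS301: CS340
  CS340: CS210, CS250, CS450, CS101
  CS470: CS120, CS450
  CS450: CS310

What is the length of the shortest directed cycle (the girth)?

For each vertex v, BFS finds the shortest path from v back to v.
The shortest such closed walk is CS450 → CS310 → CS470 → CS450, length 3.

3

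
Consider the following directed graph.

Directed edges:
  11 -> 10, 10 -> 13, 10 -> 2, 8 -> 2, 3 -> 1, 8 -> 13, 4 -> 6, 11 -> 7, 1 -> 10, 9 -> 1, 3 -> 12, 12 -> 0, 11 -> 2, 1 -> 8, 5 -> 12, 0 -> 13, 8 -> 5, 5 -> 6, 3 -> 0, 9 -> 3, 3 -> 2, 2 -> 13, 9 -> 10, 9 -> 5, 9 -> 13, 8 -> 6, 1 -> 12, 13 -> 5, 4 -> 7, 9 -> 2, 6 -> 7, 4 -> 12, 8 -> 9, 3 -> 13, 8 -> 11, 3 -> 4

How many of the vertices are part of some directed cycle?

A vertex is on a directed cycle iff it belongs to a strongly connected component of size ≥ 2 (or has a self-loop).
The vertices on cycles are {0, 1, 3, 5, 8, 9, 12, 13} — 8 in total.

8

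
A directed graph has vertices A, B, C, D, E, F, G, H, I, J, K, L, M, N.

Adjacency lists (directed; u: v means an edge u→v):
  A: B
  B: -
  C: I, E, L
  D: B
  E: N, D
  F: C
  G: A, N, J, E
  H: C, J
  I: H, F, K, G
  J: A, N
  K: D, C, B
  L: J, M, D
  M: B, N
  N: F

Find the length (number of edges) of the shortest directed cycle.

For each vertex v, BFS finds the shortest path from v back to v.
The shortest such closed walk is C → I → H → C, length 3.

3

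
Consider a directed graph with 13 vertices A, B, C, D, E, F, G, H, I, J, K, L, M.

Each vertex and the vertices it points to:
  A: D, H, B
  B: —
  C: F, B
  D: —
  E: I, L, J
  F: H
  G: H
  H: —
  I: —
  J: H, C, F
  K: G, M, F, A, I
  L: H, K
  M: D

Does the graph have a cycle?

No

DFS with white/gray/black marking, starting from D:
D gray
D black
A gray
  A→D: D black — skip
  H gray
  H black
  B gray
  B black
A black
C gray
  F gray
    F→H: H black — skip
  F black
  C→B: B black — skip
C black
E gray
  I gray
  I black
  L gray
    L→H: H black — skip
    K gray
      G gray
        G→H: H black — skip
      G black
      M gray
        M→D: D black — skip
      M black
      K→F: F black — skip
      K→A: A black — skip
      K→I: I black — skip
    K black
  L black
  J gray
    J→H: H black — skip
    J→C: C black — skip
    J→F: F black — skip
  J black
E black
Every edge goes to a white or black vertex — no back edge, so the graph is acyclic.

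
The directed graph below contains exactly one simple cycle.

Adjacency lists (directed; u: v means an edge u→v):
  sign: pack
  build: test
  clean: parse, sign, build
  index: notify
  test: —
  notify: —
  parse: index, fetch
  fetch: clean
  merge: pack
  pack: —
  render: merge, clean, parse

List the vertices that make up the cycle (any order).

clean, fetch, parse

DFS with gray/black marking from clean:
clean gray
  parse gray
    index gray
      notify gray
      notify black
    index black
    fetch gray
      fetch→clean: clean is gray → back edge
Back edge closes the cycle clean → parse → fetch → clean; its vertices are {clean, fetch, parse}.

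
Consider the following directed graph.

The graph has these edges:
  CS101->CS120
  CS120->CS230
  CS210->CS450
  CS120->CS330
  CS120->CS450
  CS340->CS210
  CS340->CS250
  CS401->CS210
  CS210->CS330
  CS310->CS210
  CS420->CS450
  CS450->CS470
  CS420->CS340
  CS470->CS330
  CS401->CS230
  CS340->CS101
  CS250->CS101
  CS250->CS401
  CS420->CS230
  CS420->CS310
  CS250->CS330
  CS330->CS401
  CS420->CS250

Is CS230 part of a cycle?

No

CS230 lies on a cycle iff there is a path from CS230 back to itself.
Exploring from CS230, it never reaches itself; equivalently, its strongly connected component is a singleton.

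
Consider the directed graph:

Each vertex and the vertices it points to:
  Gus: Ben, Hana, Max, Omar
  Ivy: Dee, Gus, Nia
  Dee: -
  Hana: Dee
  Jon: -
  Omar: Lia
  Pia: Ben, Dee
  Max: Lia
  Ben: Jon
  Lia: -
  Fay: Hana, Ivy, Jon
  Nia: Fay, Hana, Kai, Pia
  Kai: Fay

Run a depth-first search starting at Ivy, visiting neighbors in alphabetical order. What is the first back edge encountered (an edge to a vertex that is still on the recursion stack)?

DFS from Ivy (visiting neighbors in alphabetical order); mark gray on enter, black on exit:
Ivy gray
  Dee gray
  Dee black
  Gus gray
    Ben gray
      Jon gray
      Jon black
    Ben black
    Hana gray
      Hana→Dee: Dee black — skip
    Hana black
    Max gray
      Lia gray
      Lia black
    Max black
    Omar gray
      Omar→Lia: Lia black — skip
    Omar black
  Gus black
  Nia gray
    Fay gray
      Fay→Hana: Hana black — skip
      Fay→Ivy: Ivy is gray → back edge
First back edge: Fay → Ivy.

Fay->Ivy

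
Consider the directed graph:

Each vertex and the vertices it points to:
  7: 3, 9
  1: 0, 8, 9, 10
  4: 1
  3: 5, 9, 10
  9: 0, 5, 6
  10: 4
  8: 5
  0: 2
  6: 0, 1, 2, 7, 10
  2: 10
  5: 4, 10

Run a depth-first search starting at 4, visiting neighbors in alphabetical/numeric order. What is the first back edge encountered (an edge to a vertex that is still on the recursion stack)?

10→4

DFS from 4 (visiting neighbors in alphabetical/numeric order); mark gray on enter, black on exit:
4 gray
  1 gray
    0 gray
      2 gray
        10 gray
          10→4: 4 is gray → back edge
First back edge: 10 → 4.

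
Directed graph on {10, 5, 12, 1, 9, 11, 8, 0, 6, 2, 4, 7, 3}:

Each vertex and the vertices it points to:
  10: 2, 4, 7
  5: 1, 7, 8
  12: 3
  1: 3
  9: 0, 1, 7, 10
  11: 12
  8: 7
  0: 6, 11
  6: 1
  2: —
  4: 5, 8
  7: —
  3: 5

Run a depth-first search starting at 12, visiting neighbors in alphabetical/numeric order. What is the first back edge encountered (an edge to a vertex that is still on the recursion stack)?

1→3

DFS from 12 (visiting neighbors in alphabetical/numeric order); mark gray on enter, black on exit:
12 gray
  3 gray
    5 gray
      1 gray
        1→3: 3 is gray → back edge
First back edge: 1 → 3.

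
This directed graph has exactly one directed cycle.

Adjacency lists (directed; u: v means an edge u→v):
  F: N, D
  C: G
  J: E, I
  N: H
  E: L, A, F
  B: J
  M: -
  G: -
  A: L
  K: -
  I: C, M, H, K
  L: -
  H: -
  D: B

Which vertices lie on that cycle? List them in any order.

B, D, E, F, J

DFS with gray/black marking from J:
J gray
  E gray
    L gray
    L black
    A gray
      A→L: L black — skip
    A black
    F gray
      N gray
        H gray
        H black
      N black
      D gray
        B gray
          B→J: J is gray → back edge
Back edge closes the cycle J → E → F → D → B → J; its vertices are {B, D, E, F, J}.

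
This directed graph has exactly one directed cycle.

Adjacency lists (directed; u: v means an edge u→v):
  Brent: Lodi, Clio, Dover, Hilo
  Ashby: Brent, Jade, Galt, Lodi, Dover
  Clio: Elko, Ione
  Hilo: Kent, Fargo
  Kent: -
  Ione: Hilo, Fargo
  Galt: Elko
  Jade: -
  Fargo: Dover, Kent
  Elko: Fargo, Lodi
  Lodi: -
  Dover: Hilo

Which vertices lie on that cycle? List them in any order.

Hilo, Dover, Fargo

DFS with gray/black marking from Dover:
Dover gray
  Hilo gray
    Kent gray
    Kent black
    Fargo gray
      Fargo→Dover: Dover is gray → back edge
Back edge closes the cycle Dover → Hilo → Fargo → Dover; its vertices are {Hilo, Dover, Fargo}.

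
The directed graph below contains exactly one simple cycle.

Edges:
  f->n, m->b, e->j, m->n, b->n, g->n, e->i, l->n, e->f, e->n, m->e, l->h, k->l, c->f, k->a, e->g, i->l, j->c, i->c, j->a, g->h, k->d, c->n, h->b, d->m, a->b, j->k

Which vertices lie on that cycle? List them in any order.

DFS with gray/black marking from m:
m gray
  e gray
    n gray
    n black
    j gray
      a gray
        b gray
          b→n: n black — skip
        b black
      a black
      k gray
        k→a: a black — skip
        d gray
          d→m: m is gray → back edge
Back edge closes the cycle m → e → j → k → d → m; its vertices are {d, e, j, k, m}.

d, e, j, k, m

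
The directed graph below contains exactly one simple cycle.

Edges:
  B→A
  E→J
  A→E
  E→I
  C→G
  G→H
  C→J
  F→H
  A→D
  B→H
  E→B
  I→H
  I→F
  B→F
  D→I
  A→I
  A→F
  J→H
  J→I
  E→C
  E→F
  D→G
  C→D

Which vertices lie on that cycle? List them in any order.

A, B, E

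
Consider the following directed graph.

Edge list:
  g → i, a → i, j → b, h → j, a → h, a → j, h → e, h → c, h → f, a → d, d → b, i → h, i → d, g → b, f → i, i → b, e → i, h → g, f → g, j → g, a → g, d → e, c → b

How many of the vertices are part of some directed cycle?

7

A vertex is on a directed cycle iff it belongs to a strongly connected component of size ≥ 2 (or has a self-loop).
The vertices on cycles are {d, e, f, g, h, i, j} — 7 in total.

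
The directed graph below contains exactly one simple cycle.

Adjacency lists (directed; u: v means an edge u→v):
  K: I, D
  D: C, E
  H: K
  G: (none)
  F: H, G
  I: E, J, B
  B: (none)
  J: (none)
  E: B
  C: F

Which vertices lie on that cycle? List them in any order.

C, D, F, H, K

DFS with gray/black marking from K:
K gray
  I gray
    E gray
      B gray
      B black
    E black
    J gray
    J black
    I→B: B black — skip
  I black
  D gray
    C gray
      F gray
        H gray
          H→K: K is gray → back edge
Back edge closes the cycle K → D → C → F → H → K; its vertices are {C, D, F, H, K}.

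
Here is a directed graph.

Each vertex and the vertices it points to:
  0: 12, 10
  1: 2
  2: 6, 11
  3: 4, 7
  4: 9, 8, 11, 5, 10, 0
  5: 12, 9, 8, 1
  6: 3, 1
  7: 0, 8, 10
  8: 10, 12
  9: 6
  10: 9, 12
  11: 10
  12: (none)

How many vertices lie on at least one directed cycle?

A vertex is on a directed cycle iff it belongs to a strongly connected component of size ≥ 2 (or has a self-loop).
The vertices on cycles are {0, 1, 2, 3, 4, 5, 6, 7, 8, 9, 10, 11} — 12 in total.

12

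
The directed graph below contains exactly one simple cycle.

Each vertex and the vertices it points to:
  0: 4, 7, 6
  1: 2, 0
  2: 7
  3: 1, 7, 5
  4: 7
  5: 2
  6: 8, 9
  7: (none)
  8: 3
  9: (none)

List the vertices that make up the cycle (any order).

0, 1, 3, 6, 8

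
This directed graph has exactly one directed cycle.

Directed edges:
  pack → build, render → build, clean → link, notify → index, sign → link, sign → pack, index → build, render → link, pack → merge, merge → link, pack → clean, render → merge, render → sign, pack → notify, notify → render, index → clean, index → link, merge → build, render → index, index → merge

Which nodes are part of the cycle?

pack, sign, notify, render

DFS with gray/black marking from sign:
sign gray
  link gray
  link black
  pack gray
    build gray
    build black
    clean gray
      clean→link: link black — skip
    clean black
    notify gray
      render gray
        index gray
          index→link: link black — skip
          index→clean: clean black — skip
          index→build: build black — skip
          merge gray
            merge→build: build black — skip
            merge→link: link black — skip
          merge black
        index black
        render→merge: merge black — skip
        render→sign: sign is gray → back edge
Back edge closes the cycle sign → pack → notify → render → sign; its vertices are {pack, sign, notify, render}.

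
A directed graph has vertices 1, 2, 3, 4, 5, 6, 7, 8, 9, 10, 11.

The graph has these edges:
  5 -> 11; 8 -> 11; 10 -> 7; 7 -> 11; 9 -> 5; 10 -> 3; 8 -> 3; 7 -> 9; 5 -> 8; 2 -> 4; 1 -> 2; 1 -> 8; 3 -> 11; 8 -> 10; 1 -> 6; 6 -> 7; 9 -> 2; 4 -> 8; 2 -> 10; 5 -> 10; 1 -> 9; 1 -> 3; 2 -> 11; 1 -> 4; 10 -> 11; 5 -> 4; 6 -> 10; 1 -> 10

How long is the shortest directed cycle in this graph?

For each vertex v, BFS finds the shortest path from v back to v.
The shortest such closed walk is 9 → 2 → 10 → 7 → 9, length 4.

4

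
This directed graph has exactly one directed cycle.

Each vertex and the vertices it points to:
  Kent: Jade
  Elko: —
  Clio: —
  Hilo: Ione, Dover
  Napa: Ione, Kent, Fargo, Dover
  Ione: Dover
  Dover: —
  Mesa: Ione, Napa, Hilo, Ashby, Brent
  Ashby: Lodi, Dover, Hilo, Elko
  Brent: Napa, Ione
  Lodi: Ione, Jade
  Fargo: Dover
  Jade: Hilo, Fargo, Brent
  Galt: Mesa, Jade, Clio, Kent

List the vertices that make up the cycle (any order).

Jade, Kent, Napa, Brent

DFS with gray/black marking from Kent:
Kent gray
  Jade gray
    Hilo gray
      Ione gray
        Dover gray
        Dover black
      Ione black
      Hilo→Dover: Dover black — skip
    Hilo black
    Fargo gray
      Fargo→Dover: Dover black — skip
    Fargo black
    Brent gray
      Napa gray
        Napa→Ione: Ione black — skip
        Napa→Kent: Kent is gray → back edge
Back edge closes the cycle Kent → Jade → Brent → Napa → Kent; its vertices are {Jade, Kent, Napa, Brent}.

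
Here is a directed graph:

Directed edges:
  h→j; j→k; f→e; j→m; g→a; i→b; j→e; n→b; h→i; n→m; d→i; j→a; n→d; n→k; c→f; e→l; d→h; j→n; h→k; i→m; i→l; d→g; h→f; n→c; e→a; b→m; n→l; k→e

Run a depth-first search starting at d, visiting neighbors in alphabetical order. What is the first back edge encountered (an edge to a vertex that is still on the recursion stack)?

n→d

DFS from d (visiting neighbors in alphabetical order); mark gray on enter, black on exit:
d gray
  g gray
    a gray
    a black
  g black
  h gray
    f gray
      e gray
        e→a: a black — skip
        l gray
        l black
      e black
    f black
    i gray
      b gray
        m gray
        m black
      b black
      i→l: l black — skip
      i→m: m black — skip
    i black
    j gray
      j→a: a black — skip
      j→e: e black — skip
      k gray
        k→e: e black — skip
      k black
      j→m: m black — skip
      n gray
        n→b: b black — skip
        c gray
          c→f: f black — skip
        c black
        n→d: d is gray → back edge
First back edge: n → d.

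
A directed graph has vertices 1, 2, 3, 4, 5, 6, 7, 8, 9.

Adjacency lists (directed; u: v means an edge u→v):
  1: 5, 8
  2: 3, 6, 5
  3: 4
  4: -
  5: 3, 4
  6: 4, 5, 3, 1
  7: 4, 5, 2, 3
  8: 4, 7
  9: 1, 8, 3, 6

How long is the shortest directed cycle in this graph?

5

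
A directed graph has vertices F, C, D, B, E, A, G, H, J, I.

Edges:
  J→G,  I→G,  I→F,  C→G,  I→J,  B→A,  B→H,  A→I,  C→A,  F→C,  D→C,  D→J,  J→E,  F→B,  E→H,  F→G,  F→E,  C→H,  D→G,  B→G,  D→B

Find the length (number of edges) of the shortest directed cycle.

4

For each vertex v, BFS finds the shortest path from v back to v.
The shortest such closed walk is B → A → I → F → B, length 4.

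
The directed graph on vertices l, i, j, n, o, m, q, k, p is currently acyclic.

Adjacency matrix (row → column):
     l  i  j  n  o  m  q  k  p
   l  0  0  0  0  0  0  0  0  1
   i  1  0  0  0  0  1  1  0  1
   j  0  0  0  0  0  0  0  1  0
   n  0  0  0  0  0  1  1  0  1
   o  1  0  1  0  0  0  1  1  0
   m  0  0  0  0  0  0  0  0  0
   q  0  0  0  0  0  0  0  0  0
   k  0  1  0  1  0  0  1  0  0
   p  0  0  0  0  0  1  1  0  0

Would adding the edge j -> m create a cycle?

Adding j→m creates a cycle iff m can already reach j.
Explore from m: no path reaches j. The graph stays acyclic.

No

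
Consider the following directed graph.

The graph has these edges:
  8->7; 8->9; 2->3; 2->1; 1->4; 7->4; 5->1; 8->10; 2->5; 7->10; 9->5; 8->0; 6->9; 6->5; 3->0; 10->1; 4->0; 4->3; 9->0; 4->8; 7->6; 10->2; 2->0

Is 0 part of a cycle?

No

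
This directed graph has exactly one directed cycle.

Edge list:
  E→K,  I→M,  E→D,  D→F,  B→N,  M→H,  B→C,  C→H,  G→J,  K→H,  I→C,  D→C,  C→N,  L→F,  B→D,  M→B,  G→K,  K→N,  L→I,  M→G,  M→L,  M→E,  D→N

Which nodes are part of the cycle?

DFS with gray/black marking from M:
M gray
  L gray
    I gray
      C gray
        H gray
        H black
        N gray
        N black
      C black
      I→M: M is gray → back edge
Back edge closes the cycle M → L → I → M; its vertices are {I, L, M}.

I, L, M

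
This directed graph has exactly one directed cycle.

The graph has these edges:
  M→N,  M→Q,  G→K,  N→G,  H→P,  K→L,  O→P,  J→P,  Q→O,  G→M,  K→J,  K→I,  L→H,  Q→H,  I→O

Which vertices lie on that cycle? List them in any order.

G, M, N

DFS with gray/black marking from G:
G gray
  K gray
    I gray
      O gray
        P gray
        P black
      O black
    I black
    L gray
      H gray
        H→P: P black — skip
      H black
    L black
    J gray
      J→P: P black — skip
    J black
  K black
  M gray
    Q gray
      Q→H: H black — skip
      Q→O: O black — skip
    Q black
    N gray
      N→G: G is gray → back edge
Back edge closes the cycle G → M → N → G; its vertices are {G, M, N}.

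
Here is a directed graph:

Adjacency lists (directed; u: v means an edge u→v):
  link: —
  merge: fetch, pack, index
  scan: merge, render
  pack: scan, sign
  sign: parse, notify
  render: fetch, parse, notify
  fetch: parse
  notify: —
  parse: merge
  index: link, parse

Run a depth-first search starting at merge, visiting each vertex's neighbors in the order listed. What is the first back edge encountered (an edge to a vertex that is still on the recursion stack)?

DFS from merge (visiting each vertex's neighbors in the order listed); mark gray on enter, black on exit:
merge gray
  fetch gray
    parse gray
      parse→merge: merge is gray → back edge
First back edge: parse → merge.

parse->merge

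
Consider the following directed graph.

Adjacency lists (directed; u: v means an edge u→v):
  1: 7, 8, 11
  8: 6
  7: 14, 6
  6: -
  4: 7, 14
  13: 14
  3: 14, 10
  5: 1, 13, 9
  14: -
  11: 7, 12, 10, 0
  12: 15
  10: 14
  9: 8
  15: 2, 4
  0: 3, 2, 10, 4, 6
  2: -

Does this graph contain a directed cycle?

No

DFS with white/gray/black marking, starting from 15:
15 gray
  2 gray
  2 black
  4 gray
    7 gray
      14 gray
      14 black
      6 gray
      6 black
    7 black
    4→14: 14 black — skip
  4 black
15 black
1 gray
  1→7: 7 black — skip
  8 gray
    8→6: 6 black — skip
  8 black
  11 gray
    11→7: 7 black — skip
    12 gray
      12→15: 15 black — skip
    12 black
    10 gray
      10→14: 14 black — skip
    10 black
    0 gray
      3 gray
        3→14: 14 black — skip
        3→10: 10 black — skip
      3 black
      0→2: 2 black — skip
      0→10: 10 black — skip
      0→4: 4 black — skip
      0→6: 6 black — skip
    0 black
  11 black
1 black
13 gray
  13→14: 14 black — skip
13 black
5 gray
  5→1: 1 black — skip
  5→13: 13 black — skip
  9 gray
    9→8: 8 black — skip
  9 black
5 black
Every edge goes to a white or black vertex — no back edge, so the graph is acyclic.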